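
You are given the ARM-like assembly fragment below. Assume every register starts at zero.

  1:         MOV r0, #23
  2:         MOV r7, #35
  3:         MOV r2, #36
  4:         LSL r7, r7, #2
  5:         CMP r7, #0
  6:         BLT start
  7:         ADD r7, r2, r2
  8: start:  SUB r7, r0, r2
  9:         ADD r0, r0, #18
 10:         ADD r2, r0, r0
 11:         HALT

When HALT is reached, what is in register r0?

41

r0=23
r7=35
r2=36
r7=35<<2=140
CMP r7, #0  (cmp 140,0)
BLT start: not taken
r7=36+36=72
r7=23-36=-13
r0=23+18=41
r2=41+41=82
halt.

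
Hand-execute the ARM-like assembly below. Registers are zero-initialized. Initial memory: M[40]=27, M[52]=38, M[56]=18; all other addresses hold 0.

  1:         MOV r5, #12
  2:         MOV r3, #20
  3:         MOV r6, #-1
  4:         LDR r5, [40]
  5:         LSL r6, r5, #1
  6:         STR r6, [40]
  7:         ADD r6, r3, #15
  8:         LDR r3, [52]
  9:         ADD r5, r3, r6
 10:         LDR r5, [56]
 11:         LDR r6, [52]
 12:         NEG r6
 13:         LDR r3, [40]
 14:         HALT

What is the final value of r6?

-38

MOV r5, #12 → r5=12
MOV r3, #20 → r3=20
MOV r6, #-1 → r6=-1
LDR r5, [40] → r5=M[40]=27
LSL r6, r5, #1 → r6=27<<1=54
STR r6, [40] → M[40]=54
ADD r6, r3, #15 → r6=20+15=35
LDR r3, [52] → r3=M[52]=38
ADD r5, r3, r6 → r5=38+35=73
LDR r5, [56] → r5=M[56]=18
LDR r6, [52] → r6=M[52]=38
NEG r6 → r6=-(38)=-38
LDR r3, [40] → r3=M[40]=54
halt.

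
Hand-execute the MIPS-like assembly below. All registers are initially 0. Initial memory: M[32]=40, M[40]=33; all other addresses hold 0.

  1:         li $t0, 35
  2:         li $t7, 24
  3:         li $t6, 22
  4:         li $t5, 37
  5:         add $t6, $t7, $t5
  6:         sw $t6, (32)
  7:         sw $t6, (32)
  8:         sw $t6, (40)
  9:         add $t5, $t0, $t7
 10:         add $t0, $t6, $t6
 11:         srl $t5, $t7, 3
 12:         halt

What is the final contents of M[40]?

61

li $t0, 35 → $t0=35
li $t7, 24 → $t7=24
li $t6, 22 → $t6=22
li $t5, 37 → $t5=37
add $t6, $t7, $t5 → $t6=24+37=61
sw $t6, (32) → M[32]=61
sw $t6, (32) → M[32]=61
sw $t6, (40) → M[40]=61
add $t5, $t0, $t7 → $t5=35+24=59
add $t0, $t6, $t6 → $t0=61+61=122
srl $t5, $t7, 3 → $t5=24>>3=3
halt.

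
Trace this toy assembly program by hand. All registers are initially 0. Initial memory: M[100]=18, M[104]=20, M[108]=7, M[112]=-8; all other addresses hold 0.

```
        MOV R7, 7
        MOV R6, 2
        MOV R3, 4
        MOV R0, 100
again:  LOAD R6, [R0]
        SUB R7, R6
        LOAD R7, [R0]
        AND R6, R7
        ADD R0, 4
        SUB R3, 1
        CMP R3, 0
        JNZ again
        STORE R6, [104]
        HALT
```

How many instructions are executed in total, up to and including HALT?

38

R7=7
R6=2
R3=4
R0=100
R6=M[100]=18
R7=7-18=-11
R7=M[100]=18
R6=18&18=18
R0=100+4=104
R3=4-1=3
CMP R3, 0  (cmp 3,0)
JNZ again: taken
R6=M[104]=20
R7=18-20=-2
R7=M[104]=20
R6=20&20=20
R0=104+4=108
R3=3-1=2
CMP R3, 0  (cmp 2,0)
JNZ again: taken
R6=M[108]=7
R7=20-7=13
R7=M[108]=7
R6=7&7=7
R0=108+4=112
R3=2-1=1
CMP R3, 0  (cmp 1,0)
JNZ again: taken
R6=M[112]=-8
R7=7-(-8)=15
R7=M[112]=-8
R6=(-8)&(-8)=-8
R0=112+4=116
R3=1-1=0
CMP R3, 0  (cmp 0,0)
JNZ again: not taken
STORE R6, [104] → M[104]=-8
halt.
Total executed instructions: 38.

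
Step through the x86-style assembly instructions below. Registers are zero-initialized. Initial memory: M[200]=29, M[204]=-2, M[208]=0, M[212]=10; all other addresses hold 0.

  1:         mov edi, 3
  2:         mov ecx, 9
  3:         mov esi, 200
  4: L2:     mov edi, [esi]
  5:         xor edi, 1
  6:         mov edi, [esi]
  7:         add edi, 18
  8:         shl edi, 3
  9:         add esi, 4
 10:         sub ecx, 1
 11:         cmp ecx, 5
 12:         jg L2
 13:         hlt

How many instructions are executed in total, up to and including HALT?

40

mov edi, 3 → edi=3
mov ecx, 9 → ecx=9
mov esi, 200 → esi=200
mov edi, [esi] → edi=M[200]=29
xor edi, 1 → edi=29^1=28
mov edi, [esi] → edi=M[200]=29
add edi, 18 → edi=29+18=47
shl edi, 3 → edi=47<<3=376
add esi, 4 → esi=200+4=204
sub ecx, 1 → ecx=9-1=8
cmp ecx, 5  (cmp 8,5)
jg L2: taken
mov edi, [esi] → edi=M[204]=-2
xor edi, 1 → edi=(-2)^1=-1
mov edi, [esi] → edi=M[204]=-2
add edi, 18 → edi=(-2)+18=16
shl edi, 3 → edi=16<<3=128
add esi, 4 → esi=204+4=208
sub ecx, 1 → ecx=8-1=7
cmp ecx, 5  (cmp 7,5)
jg L2: taken
mov edi, [esi] → edi=M[208]=0
xor edi, 1 → edi=0^1=1
mov edi, [esi] → edi=M[208]=0
add edi, 18 → edi=0+18=18
shl edi, 3 → edi=18<<3=144
add esi, 4 → esi=208+4=212
sub ecx, 1 → ecx=7-1=6
cmp ecx, 5  (cmp 6,5)
jg L2: taken
mov edi, [esi] → edi=M[212]=10
xor edi, 1 → edi=10^1=11
mov edi, [esi] → edi=M[212]=10
add edi, 18 → edi=10+18=28
shl edi, 3 → edi=28<<3=224
add esi, 4 → esi=212+4=216
sub ecx, 1 → ecx=6-1=5
cmp ecx, 5  (cmp 5,5)
jg L2: not taken
halt.
Total executed instructions: 40.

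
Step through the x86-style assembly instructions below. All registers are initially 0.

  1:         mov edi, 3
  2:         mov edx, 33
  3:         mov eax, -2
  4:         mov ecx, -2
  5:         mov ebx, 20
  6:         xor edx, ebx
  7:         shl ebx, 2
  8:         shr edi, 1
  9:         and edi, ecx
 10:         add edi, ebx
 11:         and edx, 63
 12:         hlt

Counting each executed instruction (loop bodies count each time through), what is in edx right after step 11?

53

after mov edi, 3: edi=3
after mov edx, 33: edx=33
after mov eax, -2: eax=-2
after mov ecx, -2: ecx=-2
after mov ebx, 20: ebx=20
after xor edx, ebx: edx=33^20=53
after shl ebx, 2: ebx=20<<2=80
after shr edi, 1: edi=3>>1=1
after and edi, ecx: edi=1&(-2)=0
after add edi, ebx: edi=0+80=80
after and edx, 63: edx=53&63=53
After step 11: edx = 53.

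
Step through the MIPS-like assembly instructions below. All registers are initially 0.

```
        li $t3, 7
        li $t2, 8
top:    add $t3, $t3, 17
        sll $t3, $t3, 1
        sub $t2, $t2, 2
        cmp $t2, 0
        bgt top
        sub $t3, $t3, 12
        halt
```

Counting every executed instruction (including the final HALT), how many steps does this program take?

li $t3, 7 → $t3=7
li $t2, 8 → $t2=8
add $t3, $t3, 17 → $t3=7+17=24
sll $t3, $t3, 1 → $t3=24<<1=48
sub $t2, $t2, 2 → $t2=8-2=6
cmp $t2, 0  (cmp 6,0)
bgt top: taken
add $t3, $t3, 17 → $t3=48+17=65
sll $t3, $t3, 1 → $t3=65<<1=130
sub $t2, $t2, 2 → $t2=6-2=4
cmp $t2, 0  (cmp 4,0)
bgt top: taken
add $t3, $t3, 17 → $t3=130+17=147
sll $t3, $t3, 1 → $t3=147<<1=294
sub $t2, $t2, 2 → $t2=4-2=2
cmp $t2, 0  (cmp 2,0)
bgt top: taken
add $t3, $t3, 17 → $t3=294+17=311
sll $t3, $t3, 1 → $t3=311<<1=622
sub $t2, $t2, 2 → $t2=2-2=0
cmp $t2, 0  (cmp 0,0)
bgt top: not taken
sub $t3, $t3, 12 → $t3=622-12=610
halt.
Total executed instructions: 24.

24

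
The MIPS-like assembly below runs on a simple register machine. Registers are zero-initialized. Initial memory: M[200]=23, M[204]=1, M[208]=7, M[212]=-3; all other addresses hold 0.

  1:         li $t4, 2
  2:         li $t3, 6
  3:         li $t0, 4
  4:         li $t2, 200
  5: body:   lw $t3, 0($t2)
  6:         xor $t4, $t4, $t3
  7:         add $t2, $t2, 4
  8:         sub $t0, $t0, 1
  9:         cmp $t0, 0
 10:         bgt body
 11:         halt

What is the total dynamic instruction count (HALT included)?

29

li $t4, 2 → $t4=2
li $t3, 6 → $t3=6
li $t0, 4 → $t0=4
li $t2, 200 → $t2=200
lw $t3, 0($t2) → $t3=M[200]=23
xor $t4, $t4, $t3 → $t4=2^23=21
add $t2, $t2, 4 → $t2=200+4=204
sub $t0, $t0, 1 → $t0=4-1=3
cmp $t0, 0  (cmp 3,0)
bgt body: taken
lw $t3, 0($t2) → $t3=M[204]=1
xor $t4, $t4, $t3 → $t4=21^1=20
add $t2, $t2, 4 → $t2=204+4=208
sub $t0, $t0, 1 → $t0=3-1=2
cmp $t0, 0  (cmp 2,0)
bgt body: taken
lw $t3, 0($t2) → $t3=M[208]=7
xor $t4, $t4, $t3 → $t4=20^7=19
add $t2, $t2, 4 → $t2=208+4=212
sub $t0, $t0, 1 → $t0=2-1=1
cmp $t0, 0  (cmp 1,0)
bgt body: taken
lw $t3, 0($t2) → $t3=M[212]=-3
xor $t4, $t4, $t3 → $t4=19^(-3)=-18
add $t2, $t2, 4 → $t2=212+4=216
sub $t0, $t0, 1 → $t0=1-1=0
cmp $t0, 0  (cmp 0,0)
bgt body: not taken
halt.
Total executed instructions: 29.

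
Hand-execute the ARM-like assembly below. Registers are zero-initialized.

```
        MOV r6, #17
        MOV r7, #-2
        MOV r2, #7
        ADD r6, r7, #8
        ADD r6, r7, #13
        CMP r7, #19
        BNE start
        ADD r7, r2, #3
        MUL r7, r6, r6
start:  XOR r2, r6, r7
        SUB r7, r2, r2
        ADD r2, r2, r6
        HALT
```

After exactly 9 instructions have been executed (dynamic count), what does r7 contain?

0

after MOV r6, #17: r6=17
after MOV r7, #-2: r7=-2
after MOV r2, #7: r2=7
after ADD r6, r7, #8: r6=(-2)+8=6
after ADD r6, r7, #13: r6=(-2)+13=11
CMP r7, #19  (cmp -2,19)
BNE start: taken
after XOR r2, r6, r7: r2=11^(-2)=-11
after SUB r7, r2, r2: r7=(-11)-(-11)=0
After step 9: r7 = 0.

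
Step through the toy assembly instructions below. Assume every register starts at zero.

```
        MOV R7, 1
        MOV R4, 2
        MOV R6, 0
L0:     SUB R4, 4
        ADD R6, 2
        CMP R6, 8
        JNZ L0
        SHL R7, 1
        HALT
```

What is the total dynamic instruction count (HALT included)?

21

R7=1
R4=2
R6=0
R4=2-4=-2
R6=0+2=2
CMP R6, 8  (cmp 2,8)
JNZ L0: taken
R4=(-2)-4=-6
R6=2+2=4
CMP R6, 8  (cmp 4,8)
JNZ L0: taken
R4=(-6)-4=-10
R6=4+2=6
CMP R6, 8  (cmp 6,8)
JNZ L0: taken
R4=(-10)-4=-14
R6=6+2=8
CMP R6, 8  (cmp 8,8)
JNZ L0: not taken
R7=1<<1=2
halt.
Total executed instructions: 21.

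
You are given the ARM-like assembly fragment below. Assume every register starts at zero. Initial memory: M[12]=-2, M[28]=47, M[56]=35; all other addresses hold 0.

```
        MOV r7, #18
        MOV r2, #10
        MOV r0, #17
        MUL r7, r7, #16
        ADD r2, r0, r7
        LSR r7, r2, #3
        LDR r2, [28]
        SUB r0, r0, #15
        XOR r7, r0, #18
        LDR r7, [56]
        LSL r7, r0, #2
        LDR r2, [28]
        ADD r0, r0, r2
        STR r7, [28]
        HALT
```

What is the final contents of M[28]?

8

r7=18
r2=10
r0=17
r7=18*16=288
r2=17+288=305
r7=305>>3=38
r2=M[28]=47
r0=17-15=2
r7=2^18=16
r7=M[56]=35
r7=2<<2=8
r2=M[28]=47
r0=2+47=49
STR r7, [28] → M[28]=8
halt.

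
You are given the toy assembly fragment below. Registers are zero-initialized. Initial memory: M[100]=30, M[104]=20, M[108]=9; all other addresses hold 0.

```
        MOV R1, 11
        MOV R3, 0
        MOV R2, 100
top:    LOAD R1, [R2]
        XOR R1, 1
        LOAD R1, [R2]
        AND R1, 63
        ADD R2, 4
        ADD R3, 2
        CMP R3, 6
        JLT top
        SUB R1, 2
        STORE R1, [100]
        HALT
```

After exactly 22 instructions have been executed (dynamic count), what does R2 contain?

R1=11
R3=0
R2=100
R1=M[100]=30
R1=30^1=31
R1=M[100]=30
R1=30&63=30
R2=100+4=104
R3=0+2=2
CMP R3, 6  (cmp 2,6)
JLT top: taken
R1=M[104]=20
R1=20^1=21
R1=M[104]=20
R1=20&63=20
R2=104+4=108
R3=2+2=4
CMP R3, 6  (cmp 4,6)
JLT top: taken
R1=M[108]=9
R1=9^1=8
R1=M[108]=9
After step 22: R2 = 108.

108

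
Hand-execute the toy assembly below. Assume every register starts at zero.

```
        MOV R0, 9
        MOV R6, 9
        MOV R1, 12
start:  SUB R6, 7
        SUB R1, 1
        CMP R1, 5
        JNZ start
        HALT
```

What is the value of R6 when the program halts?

-40

R0=9
R6=9
R1=12
R6=9-7=2
R1=12-1=11
CMP R1, 5  (cmp 11,5)
JNZ start: taken
R6=2-7=-5
R1=11-1=10
CMP R1, 5  (cmp 10,5)
JNZ start: taken
R6=(-5)-7=-12
R1=10-1=9
CMP R1, 5  (cmp 9,5)
JNZ start: taken
R6=(-12)-7=-19
R1=9-1=8
CMP R1, 5  (cmp 8,5)
JNZ start: taken
R6=(-19)-7=-26
R1=8-1=7
CMP R1, 5  (cmp 7,5)
JNZ start: taken
R6=(-26)-7=-33
R1=7-1=6
CMP R1, 5  (cmp 6,5)
JNZ start: taken
R6=(-33)-7=-40
R1=6-1=5
CMP R1, 5  (cmp 5,5)
JNZ start: not taken
halt.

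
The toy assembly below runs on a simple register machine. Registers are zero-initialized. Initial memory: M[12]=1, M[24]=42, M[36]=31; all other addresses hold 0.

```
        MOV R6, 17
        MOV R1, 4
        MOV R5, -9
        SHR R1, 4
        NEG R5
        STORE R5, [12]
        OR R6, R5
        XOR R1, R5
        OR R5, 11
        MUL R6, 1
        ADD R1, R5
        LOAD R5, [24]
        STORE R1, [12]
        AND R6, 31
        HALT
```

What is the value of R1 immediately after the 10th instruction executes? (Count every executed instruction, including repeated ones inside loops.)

MOV R6, 17 → R6=17
MOV R1, 4 → R1=4
MOV R5, -9 → R5=-9
SHR R1, 4 → R1=4>>4=0
NEG R5 → R5=-(-9)=9
STORE R5, [12] → M[12]=9
OR R6, R5 → R6=17|9=25
XOR R1, R5 → R1=0^9=9
OR R5, 11 → R5=9|11=11
MUL R6, 1 → R6=25*1=25
After step 10: R1 = 9.

9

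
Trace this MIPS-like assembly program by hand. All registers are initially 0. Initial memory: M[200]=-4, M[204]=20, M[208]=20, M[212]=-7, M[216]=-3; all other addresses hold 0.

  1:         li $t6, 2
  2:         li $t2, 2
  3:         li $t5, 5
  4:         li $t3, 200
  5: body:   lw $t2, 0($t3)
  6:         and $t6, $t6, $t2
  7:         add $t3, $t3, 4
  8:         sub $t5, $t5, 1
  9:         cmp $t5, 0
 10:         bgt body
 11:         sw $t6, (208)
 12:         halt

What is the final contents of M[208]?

0

after li $t6, 2: $t6=2
after li $t2, 2: $t2=2
after li $t5, 5: $t5=5
after li $t3, 200: $t3=200
after lw $t2, 0($t3): $t2=M[200]=-4
after and $t6, $t6, $t2: $t6=2&(-4)=0
after add $t3, $t3, 4: $t3=200+4=204
after sub $t5, $t5, 1: $t5=5-1=4
cmp $t5, 0  (cmp 4,0)
bgt body: taken
after lw $t2, 0($t3): $t2=M[204]=20
after and $t6, $t6, $t2: $t6=0&20=0
after add $t3, $t3, 4: $t3=204+4=208
after sub $t5, $t5, 1: $t5=4-1=3
cmp $t5, 0  (cmp 3,0)
bgt body: taken
after lw $t2, 0($t3): $t2=M[208]=20
after and $t6, $t6, $t2: $t6=0&20=0
after add $t3, $t3, 4: $t3=208+4=212
after sub $t5, $t5, 1: $t5=3-1=2
cmp $t5, 0  (cmp 2,0)
bgt body: taken
after lw $t2, 0($t3): $t2=M[212]=-7
after and $t6, $t6, $t2: $t6=0&(-7)=0
after add $t3, $t3, 4: $t3=212+4=216
after sub $t5, $t5, 1: $t5=2-1=1
cmp $t5, 0  (cmp 1,0)
bgt body: taken
after lw $t2, 0($t3): $t2=M[216]=-3
after and $t6, $t6, $t2: $t6=0&(-3)=0
after add $t3, $t3, 4: $t3=216+4=220
after sub $t5, $t5, 1: $t5=1-1=0
cmp $t5, 0  (cmp 0,0)
bgt body: not taken
sw $t6, (208) → M[208]=0
halt.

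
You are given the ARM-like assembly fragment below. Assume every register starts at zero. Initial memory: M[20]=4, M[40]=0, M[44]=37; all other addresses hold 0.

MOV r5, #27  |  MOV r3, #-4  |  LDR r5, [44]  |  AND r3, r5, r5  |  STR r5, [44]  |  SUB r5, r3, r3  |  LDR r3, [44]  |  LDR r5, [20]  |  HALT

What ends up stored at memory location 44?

37

MOV r5, #27 → r5=27
MOV r3, #-4 → r3=-4
LDR r5, [44] → r5=M[44]=37
AND r3, r5, r5 → r3=37&37=37
STR r5, [44] → M[44]=37
SUB r5, r3, r3 → r5=37-37=0
LDR r3, [44] → r3=M[44]=37
LDR r5, [20] → r5=M[20]=4
halt.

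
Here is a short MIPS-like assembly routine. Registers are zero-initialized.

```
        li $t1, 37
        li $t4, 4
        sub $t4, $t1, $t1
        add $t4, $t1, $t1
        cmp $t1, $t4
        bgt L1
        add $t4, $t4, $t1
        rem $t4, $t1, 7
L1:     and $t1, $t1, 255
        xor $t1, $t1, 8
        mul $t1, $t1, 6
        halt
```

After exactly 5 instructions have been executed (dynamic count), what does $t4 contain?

after li $t1, 37: $t1=37
after li $t4, 4: $t4=4
after sub $t4, $t1, $t1: $t4=37-37=0
after add $t4, $t1, $t1: $t4=37+37=74
cmp $t1, $t4  (cmp 37,74)
After step 5: $t4 = 74.

74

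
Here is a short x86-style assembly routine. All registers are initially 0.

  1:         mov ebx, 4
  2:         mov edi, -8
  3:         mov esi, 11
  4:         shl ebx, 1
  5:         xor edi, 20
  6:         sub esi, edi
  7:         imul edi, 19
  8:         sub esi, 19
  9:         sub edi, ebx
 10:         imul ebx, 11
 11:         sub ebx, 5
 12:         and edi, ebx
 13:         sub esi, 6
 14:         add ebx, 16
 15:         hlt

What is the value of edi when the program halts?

80

ebx=4
edi=-8
esi=11
ebx=4<<1=8
edi=(-8)^20=-20
esi=11-(-20)=31
edi=(-20)*19=-380
esi=31-19=12
edi=(-380)-8=-388
ebx=8*11=88
ebx=88-5=83
edi=(-388)&83=80
esi=12-6=6
ebx=83+16=99
halt.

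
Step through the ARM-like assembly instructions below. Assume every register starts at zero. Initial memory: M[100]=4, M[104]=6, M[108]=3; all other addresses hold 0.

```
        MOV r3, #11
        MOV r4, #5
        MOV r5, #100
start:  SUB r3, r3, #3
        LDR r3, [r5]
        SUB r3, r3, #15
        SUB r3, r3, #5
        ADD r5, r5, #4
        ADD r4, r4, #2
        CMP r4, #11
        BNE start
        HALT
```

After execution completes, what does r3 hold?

-17

MOV r3, #11 → r3=11
MOV r4, #5 → r4=5
MOV r5, #100 → r5=100
SUB r3, r3, #3 → r3=11-3=8
LDR r3, [r5] → r3=M[100]=4
SUB r3, r3, #15 → r3=4-15=-11
SUB r3, r3, #5 → r3=(-11)-5=-16
ADD r5, r5, #4 → r5=100+4=104
ADD r4, r4, #2 → r4=5+2=7
CMP r4, #11  (cmp 7,11)
BNE start: taken
SUB r3, r3, #3 → r3=(-16)-3=-19
LDR r3, [r5] → r3=M[104]=6
SUB r3, r3, #15 → r3=6-15=-9
SUB r3, r3, #5 → r3=(-9)-5=-14
ADD r5, r5, #4 → r5=104+4=108
ADD r4, r4, #2 → r4=7+2=9
CMP r4, #11  (cmp 9,11)
BNE start: taken
SUB r3, r3, #3 → r3=(-14)-3=-17
LDR r3, [r5] → r3=M[108]=3
SUB r3, r3, #15 → r3=3-15=-12
SUB r3, r3, #5 → r3=(-12)-5=-17
ADD r5, r5, #4 → r5=108+4=112
ADD r4, r4, #2 → r4=9+2=11
CMP r4, #11  (cmp 11,11)
BNE start: not taken
halt.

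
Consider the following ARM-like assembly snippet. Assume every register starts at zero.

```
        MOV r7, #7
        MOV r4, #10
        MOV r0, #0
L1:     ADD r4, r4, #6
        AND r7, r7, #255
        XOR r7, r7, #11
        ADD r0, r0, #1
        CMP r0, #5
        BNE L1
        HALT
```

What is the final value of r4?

40

MOV r7, #7 → r7=7
MOV r4, #10 → r4=10
MOV r0, #0 → r0=0
ADD r4, r4, #6 → r4=10+6=16
AND r7, r7, #255 → r7=7&255=7
XOR r7, r7, #11 → r7=7^11=12
ADD r0, r0, #1 → r0=0+1=1
CMP r0, #5  (cmp 1,5)
BNE L1: taken
ADD r4, r4, #6 → r4=16+6=22
AND r7, r7, #255 → r7=12&255=12
XOR r7, r7, #11 → r7=12^11=7
ADD r0, r0, #1 → r0=1+1=2
CMP r0, #5  (cmp 2,5)
BNE L1: taken
ADD r4, r4, #6 → r4=22+6=28
AND r7, r7, #255 → r7=7&255=7
XOR r7, r7, #11 → r7=7^11=12
ADD r0, r0, #1 → r0=2+1=3
CMP r0, #5  (cmp 3,5)
BNE L1: taken
ADD r4, r4, #6 → r4=28+6=34
AND r7, r7, #255 → r7=12&255=12
XOR r7, r7, #11 → r7=12^11=7
ADD r0, r0, #1 → r0=3+1=4
CMP r0, #5  (cmp 4,5)
BNE L1: taken
ADD r4, r4, #6 → r4=34+6=40
AND r7, r7, #255 → r7=7&255=7
XOR r7, r7, #11 → r7=7^11=12
ADD r0, r0, #1 → r0=4+1=5
CMP r0, #5  (cmp 5,5)
BNE L1: not taken
halt.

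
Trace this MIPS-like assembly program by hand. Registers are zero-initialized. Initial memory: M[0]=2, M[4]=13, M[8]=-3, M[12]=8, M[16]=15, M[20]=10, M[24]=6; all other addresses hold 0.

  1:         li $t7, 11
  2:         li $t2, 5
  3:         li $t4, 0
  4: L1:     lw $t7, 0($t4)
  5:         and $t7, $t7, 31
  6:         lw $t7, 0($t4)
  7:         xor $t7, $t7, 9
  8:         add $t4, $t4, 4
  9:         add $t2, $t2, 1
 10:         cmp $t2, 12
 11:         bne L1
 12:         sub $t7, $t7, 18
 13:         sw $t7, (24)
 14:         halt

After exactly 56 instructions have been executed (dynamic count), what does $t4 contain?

28

after li $t7, 11: $t7=11
after li $t2, 5: $t2=5
after li $t4, 0: $t4=0
after lw $t7, 0($t4): $t7=M[0]=2
after and $t7, $t7, 31: $t7=2&31=2
after lw $t7, 0($t4): $t7=M[0]=2
after xor $t7, $t7, 9: $t7=2^9=11
after add $t4, $t4, 4: $t4=0+4=4
after add $t2, $t2, 1: $t2=5+1=6
cmp $t2, 12  (cmp 6,12)
bne L1: taken
after lw $t7, 0($t4): $t7=M[4]=13
after and $t7, $t7, 31: $t7=13&31=13
after lw $t7, 0($t4): $t7=M[4]=13
after xor $t7, $t7, 9: $t7=13^9=4
after add $t4, $t4, 4: $t4=4+4=8
after add $t2, $t2, 1: $t2=6+1=7
cmp $t2, 12  (cmp 7,12)
bne L1: taken
after lw $t7, 0($t4): $t7=M[8]=-3
after and $t7, $t7, 31: $t7=(-3)&31=29
after lw $t7, 0($t4): $t7=M[8]=-3
after xor $t7, $t7, 9: $t7=(-3)^9=-12
after add $t4, $t4, 4: $t4=8+4=12
after add $t2, $t2, 1: $t2=7+1=8
cmp $t2, 12  (cmp 8,12)
bne L1: taken
after lw $t7, 0($t4): $t7=M[12]=8
after and $t7, $t7, 31: $t7=8&31=8
after lw $t7, 0($t4): $t7=M[12]=8
after xor $t7, $t7, 9: $t7=8^9=1
after add $t4, $t4, 4: $t4=12+4=16
after add $t2, $t2, 1: $t2=8+1=9
cmp $t2, 12  (cmp 9,12)
bne L1: taken
after lw $t7, 0($t4): $t7=M[16]=15
after and $t7, $t7, 31: $t7=15&31=15
after lw $t7, 0($t4): $t7=M[16]=15
after xor $t7, $t7, 9: $t7=15^9=6
after add $t4, $t4, 4: $t4=16+4=20
after add $t2, $t2, 1: $t2=9+1=10
cmp $t2, 12  (cmp 10,12)
bne L1: taken
after lw $t7, 0($t4): $t7=M[20]=10
after and $t7, $t7, 31: $t7=10&31=10
after lw $t7, 0($t4): $t7=M[20]=10
after xor $t7, $t7, 9: $t7=10^9=3
after add $t4, $t4, 4: $t4=20+4=24
after add $t2, $t2, 1: $t2=10+1=11
cmp $t2, 12  (cmp 11,12)
bne L1: taken
after lw $t7, 0($t4): $t7=M[24]=6
after and $t7, $t7, 31: $t7=6&31=6
after lw $t7, 0($t4): $t7=M[24]=6
after xor $t7, $t7, 9: $t7=6^9=15
after add $t4, $t4, 4: $t4=24+4=28
After step 56: $t4 = 28.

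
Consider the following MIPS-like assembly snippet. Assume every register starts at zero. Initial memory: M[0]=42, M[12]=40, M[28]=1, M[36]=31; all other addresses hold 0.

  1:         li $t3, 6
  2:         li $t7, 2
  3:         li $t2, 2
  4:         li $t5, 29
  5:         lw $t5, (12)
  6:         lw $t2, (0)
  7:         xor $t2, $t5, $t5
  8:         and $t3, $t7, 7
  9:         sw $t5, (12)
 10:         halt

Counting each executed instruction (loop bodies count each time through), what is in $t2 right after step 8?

after li $t3, 6: $t3=6
after li $t7, 2: $t7=2
after li $t2, 2: $t2=2
after li $t5, 29: $t5=29
after lw $t5, (12): $t5=M[12]=40
after lw $t2, (0): $t2=M[0]=42
after xor $t2, $t5, $t5: $t2=40^40=0
after and $t3, $t7, 7: $t3=2&7=2
After step 8: $t2 = 0.

0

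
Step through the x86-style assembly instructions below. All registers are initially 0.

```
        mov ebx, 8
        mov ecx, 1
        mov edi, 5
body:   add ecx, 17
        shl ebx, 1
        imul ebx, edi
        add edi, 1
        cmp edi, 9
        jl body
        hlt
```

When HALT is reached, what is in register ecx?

69

after mov ebx, 8: ebx=8
after mov ecx, 1: ecx=1
after mov edi, 5: edi=5
after add ecx, 17: ecx=1+17=18
after shl ebx, 1: ebx=8<<1=16
after imul ebx, edi: ebx=16*5=80
after add edi, 1: edi=5+1=6
cmp edi, 9  (cmp 6,9)
jl body: taken
after add ecx, 17: ecx=18+17=35
after shl ebx, 1: ebx=80<<1=160
after imul ebx, edi: ebx=160*6=960
after add edi, 1: edi=6+1=7
cmp edi, 9  (cmp 7,9)
jl body: taken
after add ecx, 17: ecx=35+17=52
after shl ebx, 1: ebx=960<<1=1920
after imul ebx, edi: ebx=1920*7=13440
after add edi, 1: edi=7+1=8
cmp edi, 9  (cmp 8,9)
jl body: taken
after add ecx, 17: ecx=52+17=69
after shl ebx, 1: ebx=13440<<1=26880
after imul ebx, edi: ebx=26880*8=215040
after add edi, 1: edi=8+1=9
cmp edi, 9  (cmp 9,9)
jl body: not taken
halt.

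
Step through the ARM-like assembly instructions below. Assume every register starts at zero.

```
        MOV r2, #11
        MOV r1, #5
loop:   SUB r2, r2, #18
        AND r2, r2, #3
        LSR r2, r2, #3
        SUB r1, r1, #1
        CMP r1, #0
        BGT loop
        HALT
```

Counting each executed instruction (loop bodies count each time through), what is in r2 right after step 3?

-7

MOV r2, #11 → r2=11
MOV r1, #5 → r1=5
SUB r2, r2, #18 → r2=11-18=-7
After step 3: r2 = -7.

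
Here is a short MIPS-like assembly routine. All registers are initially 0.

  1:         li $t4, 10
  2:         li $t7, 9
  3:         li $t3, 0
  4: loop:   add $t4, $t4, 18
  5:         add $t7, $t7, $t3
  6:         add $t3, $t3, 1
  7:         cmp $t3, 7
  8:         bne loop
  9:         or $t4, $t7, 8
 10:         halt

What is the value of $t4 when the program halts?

li $t4, 10 → $t4=10
li $t7, 9 → $t7=9
li $t3, 0 → $t3=0
add $t4, $t4, 18 → $t4=10+18=28
add $t7, $t7, $t3 → $t7=9+0=9
add $t3, $t3, 1 → $t3=0+1=1
cmp $t3, 7  (cmp 1,7)
bne loop: taken
add $t4, $t4, 18 → $t4=28+18=46
add $t7, $t7, $t3 → $t7=9+1=10
add $t3, $t3, 1 → $t3=1+1=2
cmp $t3, 7  (cmp 2,7)
bne loop: taken
add $t4, $t4, 18 → $t4=46+18=64
add $t7, $t7, $t3 → $t7=10+2=12
add $t3, $t3, 1 → $t3=2+1=3
cmp $t3, 7  (cmp 3,7)
bne loop: taken
add $t4, $t4, 18 → $t4=64+18=82
add $t7, $t7, $t3 → $t7=12+3=15
add $t3, $t3, 1 → $t3=3+1=4
cmp $t3, 7  (cmp 4,7)
bne loop: taken
add $t4, $t4, 18 → $t4=82+18=100
add $t7, $t7, $t3 → $t7=15+4=19
add $t3, $t3, 1 → $t3=4+1=5
cmp $t3, 7  (cmp 5,7)
bne loop: taken
add $t4, $t4, 18 → $t4=100+18=118
add $t7, $t7, $t3 → $t7=19+5=24
add $t3, $t3, 1 → $t3=5+1=6
cmp $t3, 7  (cmp 6,7)
bne loop: taken
add $t4, $t4, 18 → $t4=118+18=136
add $t7, $t7, $t3 → $t7=24+6=30
add $t3, $t3, 1 → $t3=6+1=7
cmp $t3, 7  (cmp 7,7)
bne loop: not taken
or $t4, $t7, 8 → $t4=30|8=30
halt.

30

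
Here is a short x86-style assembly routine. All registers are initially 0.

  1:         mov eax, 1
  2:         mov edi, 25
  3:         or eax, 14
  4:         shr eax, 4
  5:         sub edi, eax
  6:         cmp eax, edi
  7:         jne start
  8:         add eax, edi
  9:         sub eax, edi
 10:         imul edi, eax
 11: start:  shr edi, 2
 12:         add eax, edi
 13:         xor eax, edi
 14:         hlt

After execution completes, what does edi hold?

eax=1
edi=25
eax=1|14=15
eax=15>>4=0
edi=25-0=25
cmp eax, edi  (cmp 0,25)
jne start: taken
edi=25>>2=6
eax=0+6=6
eax=6^6=0
halt.

6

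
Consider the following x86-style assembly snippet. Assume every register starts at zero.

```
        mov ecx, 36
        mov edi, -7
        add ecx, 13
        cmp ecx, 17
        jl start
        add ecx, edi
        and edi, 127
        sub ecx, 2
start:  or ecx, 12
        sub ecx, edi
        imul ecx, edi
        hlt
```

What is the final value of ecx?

after mov ecx, 36: ecx=36
after mov edi, -7: edi=-7
after add ecx, 13: ecx=36+13=49
cmp ecx, 17  (cmp 49,17)
jl start: not taken
after add ecx, edi: ecx=49+(-7)=42
after and edi, 127: edi=(-7)&127=121
after sub ecx, 2: ecx=42-2=40
after or ecx, 12: ecx=40|12=44
after sub ecx, edi: ecx=44-121=-77
after imul ecx, edi: ecx=(-77)*121=-9317
halt.

-9317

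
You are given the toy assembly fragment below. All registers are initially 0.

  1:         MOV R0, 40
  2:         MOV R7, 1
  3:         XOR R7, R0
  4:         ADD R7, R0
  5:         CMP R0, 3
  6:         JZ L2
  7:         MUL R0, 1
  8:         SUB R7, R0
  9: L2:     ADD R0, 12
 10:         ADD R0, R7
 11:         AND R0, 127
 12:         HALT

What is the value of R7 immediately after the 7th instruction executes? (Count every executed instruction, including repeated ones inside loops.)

after MOV R0, 40: R0=40
after MOV R7, 1: R7=1
after XOR R7, R0: R7=1^40=41
after ADD R7, R0: R7=41+40=81
CMP R0, 3  (cmp 40,3)
JZ L2: not taken
after MUL R0, 1: R0=40*1=40
After step 7: R7 = 81.

81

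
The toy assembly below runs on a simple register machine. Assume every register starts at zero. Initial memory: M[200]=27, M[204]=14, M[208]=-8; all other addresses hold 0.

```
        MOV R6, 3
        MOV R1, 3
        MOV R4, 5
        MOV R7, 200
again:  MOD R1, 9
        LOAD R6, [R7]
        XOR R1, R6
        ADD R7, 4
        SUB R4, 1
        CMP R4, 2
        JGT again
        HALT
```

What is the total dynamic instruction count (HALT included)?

R6=3
R1=3
R4=5
R7=200
R1=3%9=3
R6=M[200]=27
R1=3^27=24
R7=200+4=204
R4=5-1=4
CMP R4, 2  (cmp 4,2)
JGT again: taken
R1=24%9=6
R6=M[204]=14
R1=6^14=8
R7=204+4=208
R4=4-1=3
CMP R4, 2  (cmp 3,2)
JGT again: taken
R1=8%9=8
R6=M[208]=-8
R1=8^(-8)=-16
R7=208+4=212
R4=3-1=2
CMP R4, 2  (cmp 2,2)
JGT again: not taken
halt.
Total executed instructions: 26.

26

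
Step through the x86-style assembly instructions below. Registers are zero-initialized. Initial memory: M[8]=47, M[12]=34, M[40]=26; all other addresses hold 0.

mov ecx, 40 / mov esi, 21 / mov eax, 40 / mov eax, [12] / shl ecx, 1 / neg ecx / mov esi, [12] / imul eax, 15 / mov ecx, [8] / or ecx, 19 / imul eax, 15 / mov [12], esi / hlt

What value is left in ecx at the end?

ecx=40
esi=21
eax=40
eax=M[12]=34
ecx=40<<1=80
ecx=-(80)=-80
esi=M[12]=34
eax=34*15=510
ecx=M[8]=47
ecx=47|19=63
eax=510*15=7650
mov [12], esi → M[12]=34
halt.

63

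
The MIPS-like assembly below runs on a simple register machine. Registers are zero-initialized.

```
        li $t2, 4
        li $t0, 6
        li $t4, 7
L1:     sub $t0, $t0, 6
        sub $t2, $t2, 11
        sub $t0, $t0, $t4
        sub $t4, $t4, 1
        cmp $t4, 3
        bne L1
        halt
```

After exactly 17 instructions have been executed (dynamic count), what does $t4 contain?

li $t2, 4 → $t2=4
li $t0, 6 → $t0=6
li $t4, 7 → $t4=7
sub $t0, $t0, 6 → $t0=6-6=0
sub $t2, $t2, 11 → $t2=4-11=-7
sub $t0, $t0, $t4 → $t0=0-7=-7
sub $t4, $t4, 1 → $t4=7-1=6
cmp $t4, 3  (cmp 6,3)
bne L1: taken
sub $t0, $t0, 6 → $t0=(-7)-6=-13
sub $t2, $t2, 11 → $t2=(-7)-11=-18
sub $t0, $t0, $t4 → $t0=(-13)-6=-19
sub $t4, $t4, 1 → $t4=6-1=5
cmp $t4, 3  (cmp 5,3)
bne L1: taken
sub $t0, $t0, 6 → $t0=(-19)-6=-25
sub $t2, $t2, 11 → $t2=(-18)-11=-29
After step 17: $t4 = 5.

5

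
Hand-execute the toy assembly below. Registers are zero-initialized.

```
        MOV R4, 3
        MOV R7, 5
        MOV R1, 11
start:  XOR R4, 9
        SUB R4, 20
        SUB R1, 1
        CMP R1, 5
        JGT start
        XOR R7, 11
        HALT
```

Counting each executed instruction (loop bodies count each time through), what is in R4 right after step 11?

-21

R4=3
R7=5
R1=11
R4=3^9=10
R4=10-20=-10
R1=11-1=10
CMP R1, 5  (cmp 10,5)
JGT start: taken
R4=(-10)^9=-1
R4=(-1)-20=-21
R1=10-1=9
After step 11: R4 = -21.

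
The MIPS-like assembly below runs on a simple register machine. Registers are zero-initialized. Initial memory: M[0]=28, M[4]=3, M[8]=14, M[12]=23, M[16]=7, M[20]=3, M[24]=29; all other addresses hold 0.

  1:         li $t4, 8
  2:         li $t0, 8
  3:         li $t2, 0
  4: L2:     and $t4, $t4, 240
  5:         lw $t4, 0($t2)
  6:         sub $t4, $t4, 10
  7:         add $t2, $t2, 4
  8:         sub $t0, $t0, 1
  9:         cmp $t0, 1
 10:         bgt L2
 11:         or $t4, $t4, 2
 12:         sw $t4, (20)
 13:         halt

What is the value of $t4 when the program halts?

19

$t4=8
$t0=8
$t2=0
$t4=8&240=0
$t4=M[0]=28
$t4=28-10=18
$t2=0+4=4
$t0=8-1=7
cmp $t0, 1  (cmp 7,1)
bgt L2: taken
$t4=18&240=16
$t4=M[4]=3
$t4=3-10=-7
$t2=4+4=8
$t0=7-1=6
cmp $t0, 1  (cmp 6,1)
bgt L2: taken
$t4=(-7)&240=240
$t4=M[8]=14
$t4=14-10=4
$t2=8+4=12
$t0=6-1=5
cmp $t0, 1  (cmp 5,1)
bgt L2: taken
$t4=4&240=0
$t4=M[12]=23
$t4=23-10=13
$t2=12+4=16
$t0=5-1=4
cmp $t0, 1  (cmp 4,1)
bgt L2: taken
$t4=13&240=0
$t4=M[16]=7
$t4=7-10=-3
$t2=16+4=20
$t0=4-1=3
cmp $t0, 1  (cmp 3,1)
bgt L2: taken
$t4=(-3)&240=240
$t4=M[20]=3
$t4=3-10=-7
$t2=20+4=24
$t0=3-1=2
cmp $t0, 1  (cmp 2,1)
bgt L2: taken
$t4=(-7)&240=240
$t4=M[24]=29
$t4=29-10=19
$t2=24+4=28
$t0=2-1=1
cmp $t0, 1  (cmp 1,1)
bgt L2: not taken
$t4=19|2=19
sw $t4, (20) → M[20]=19
halt.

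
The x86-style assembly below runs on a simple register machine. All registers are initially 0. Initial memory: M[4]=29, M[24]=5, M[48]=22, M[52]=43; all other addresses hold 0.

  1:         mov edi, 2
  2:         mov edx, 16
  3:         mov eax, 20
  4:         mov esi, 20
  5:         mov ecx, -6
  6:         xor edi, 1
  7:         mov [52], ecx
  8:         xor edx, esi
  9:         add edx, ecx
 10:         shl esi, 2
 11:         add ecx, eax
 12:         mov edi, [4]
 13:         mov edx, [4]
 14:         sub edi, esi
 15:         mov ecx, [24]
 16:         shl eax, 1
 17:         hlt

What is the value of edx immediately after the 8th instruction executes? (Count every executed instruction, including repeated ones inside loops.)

edi=2
edx=16
eax=20
esi=20
ecx=-6
edi=2^1=3
mov [52], ecx → M[52]=-6
edx=16^20=4
After step 8: edx = 4.

4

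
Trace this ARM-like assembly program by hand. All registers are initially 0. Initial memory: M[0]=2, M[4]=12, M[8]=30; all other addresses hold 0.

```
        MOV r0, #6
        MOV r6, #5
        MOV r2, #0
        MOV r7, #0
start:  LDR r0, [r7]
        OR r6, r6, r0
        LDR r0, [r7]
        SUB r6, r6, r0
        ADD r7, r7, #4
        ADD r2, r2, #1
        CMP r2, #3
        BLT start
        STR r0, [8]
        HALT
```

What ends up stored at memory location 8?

30

r0=6
r6=5
r2=0
r7=0
r0=M[0]=2
r6=5|2=7
r0=M[0]=2
r6=7-2=5
r7=0+4=4
r2=0+1=1
CMP r2, #3  (cmp 1,3)
BLT start: taken
r0=M[4]=12
r6=5|12=13
r0=M[4]=12
r6=13-12=1
r7=4+4=8
r2=1+1=2
CMP r2, #3  (cmp 2,3)
BLT start: taken
r0=M[8]=30
r6=1|30=31
r0=M[8]=30
r6=31-30=1
r7=8+4=12
r2=2+1=3
CMP r2, #3  (cmp 3,3)
BLT start: not taken
STR r0, [8] → M[8]=30
halt.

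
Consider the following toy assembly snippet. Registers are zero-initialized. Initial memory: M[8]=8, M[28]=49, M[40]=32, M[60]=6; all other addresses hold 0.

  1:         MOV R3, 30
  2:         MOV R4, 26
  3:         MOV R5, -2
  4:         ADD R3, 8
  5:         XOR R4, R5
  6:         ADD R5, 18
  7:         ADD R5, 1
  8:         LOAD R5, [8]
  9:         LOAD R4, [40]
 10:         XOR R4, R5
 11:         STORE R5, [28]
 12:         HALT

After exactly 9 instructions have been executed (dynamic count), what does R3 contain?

38

MOV R3, 30 → R3=30
MOV R4, 26 → R4=26
MOV R5, -2 → R5=-2
ADD R3, 8 → R3=30+8=38
XOR R4, R5 → R4=26^(-2)=-28
ADD R5, 18 → R5=(-2)+18=16
ADD R5, 1 → R5=16+1=17
LOAD R5, [8] → R5=M[8]=8
LOAD R4, [40] → R4=M[40]=32
After step 9: R3 = 38.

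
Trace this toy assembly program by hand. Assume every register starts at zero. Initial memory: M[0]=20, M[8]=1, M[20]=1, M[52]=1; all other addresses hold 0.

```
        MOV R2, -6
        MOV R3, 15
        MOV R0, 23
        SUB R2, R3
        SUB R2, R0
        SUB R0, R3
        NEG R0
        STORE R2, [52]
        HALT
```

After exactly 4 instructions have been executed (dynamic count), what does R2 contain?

-21

MOV R2, -6 → R2=-6
MOV R3, 15 → R3=15
MOV R0, 23 → R0=23
SUB R2, R3 → R2=(-6)-15=-21
After step 4: R2 = -21.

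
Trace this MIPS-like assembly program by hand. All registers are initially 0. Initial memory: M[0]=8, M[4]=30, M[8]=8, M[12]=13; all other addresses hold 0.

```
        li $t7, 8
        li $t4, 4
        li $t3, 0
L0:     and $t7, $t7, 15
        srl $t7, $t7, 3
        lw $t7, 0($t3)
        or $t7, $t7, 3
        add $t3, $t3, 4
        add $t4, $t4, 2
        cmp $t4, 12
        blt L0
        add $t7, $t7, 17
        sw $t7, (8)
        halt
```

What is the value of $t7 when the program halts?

32

li $t7, 8 → $t7=8
li $t4, 4 → $t4=4
li $t3, 0 → $t3=0
and $t7, $t7, 15 → $t7=8&15=8
srl $t7, $t7, 3 → $t7=8>>3=1
lw $t7, 0($t3) → $t7=M[0]=8
or $t7, $t7, 3 → $t7=8|3=11
add $t3, $t3, 4 → $t3=0+4=4
add $t4, $t4, 2 → $t4=4+2=6
cmp $t4, 12  (cmp 6,12)
blt L0: taken
and $t7, $t7, 15 → $t7=11&15=11
srl $t7, $t7, 3 → $t7=11>>3=1
lw $t7, 0($t3) → $t7=M[4]=30
or $t7, $t7, 3 → $t7=30|3=31
add $t3, $t3, 4 → $t3=4+4=8
add $t4, $t4, 2 → $t4=6+2=8
cmp $t4, 12  (cmp 8,12)
blt L0: taken
and $t7, $t7, 15 → $t7=31&15=15
srl $t7, $t7, 3 → $t7=15>>3=1
lw $t7, 0($t3) → $t7=M[8]=8
or $t7, $t7, 3 → $t7=8|3=11
add $t3, $t3, 4 → $t3=8+4=12
add $t4, $t4, 2 → $t4=8+2=10
cmp $t4, 12  (cmp 10,12)
blt L0: taken
and $t7, $t7, 15 → $t7=11&15=11
srl $t7, $t7, 3 → $t7=11>>3=1
lw $t7, 0($t3) → $t7=M[12]=13
or $t7, $t7, 3 → $t7=13|3=15
add $t3, $t3, 4 → $t3=12+4=16
add $t4, $t4, 2 → $t4=10+2=12
cmp $t4, 12  (cmp 12,12)
blt L0: not taken
add $t7, $t7, 17 → $t7=15+17=32
sw $t7, (8) → M[8]=32
halt.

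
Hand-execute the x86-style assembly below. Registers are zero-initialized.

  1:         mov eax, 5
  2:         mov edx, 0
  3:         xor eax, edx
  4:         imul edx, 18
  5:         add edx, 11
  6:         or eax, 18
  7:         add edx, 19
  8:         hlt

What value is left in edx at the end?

after mov eax, 5: eax=5
after mov edx, 0: edx=0
after xor eax, edx: eax=5^0=5
after imul edx, 18: edx=0*18=0
after add edx, 11: edx=0+11=11
after or eax, 18: eax=5|18=23
after add edx, 19: edx=11+19=30
halt.

30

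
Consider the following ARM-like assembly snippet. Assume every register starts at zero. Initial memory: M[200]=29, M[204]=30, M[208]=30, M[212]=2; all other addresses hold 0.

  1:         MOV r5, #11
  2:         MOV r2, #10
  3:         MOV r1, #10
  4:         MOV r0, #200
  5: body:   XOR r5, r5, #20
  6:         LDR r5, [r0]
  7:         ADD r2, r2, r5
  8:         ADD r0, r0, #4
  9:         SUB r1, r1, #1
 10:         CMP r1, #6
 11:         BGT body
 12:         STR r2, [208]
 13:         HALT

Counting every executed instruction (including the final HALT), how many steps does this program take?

34

after MOV r5, #11: r5=11
after MOV r2, #10: r2=10
after MOV r1, #10: r1=10
after MOV r0, #200: r0=200
after XOR r5, r5, #20: r5=11^20=31
after LDR r5, [r0]: r5=M[200]=29
after ADD r2, r2, r5: r2=10+29=39
after ADD r0, r0, #4: r0=200+4=204
after SUB r1, r1, #1: r1=10-1=9
CMP r1, #6  (cmp 9,6)
BGT body: taken
after XOR r5, r5, #20: r5=29^20=9
after LDR r5, [r0]: r5=M[204]=30
after ADD r2, r2, r5: r2=39+30=69
after ADD r0, r0, #4: r0=204+4=208
after SUB r1, r1, #1: r1=9-1=8
CMP r1, #6  (cmp 8,6)
BGT body: taken
after XOR r5, r5, #20: r5=30^20=10
after LDR r5, [r0]: r5=M[208]=30
after ADD r2, r2, r5: r2=69+30=99
after ADD r0, r0, #4: r0=208+4=212
after SUB r1, r1, #1: r1=8-1=7
CMP r1, #6  (cmp 7,6)
BGT body: taken
after XOR r5, r5, #20: r5=30^20=10
after LDR r5, [r0]: r5=M[212]=2
after ADD r2, r2, r5: r2=99+2=101
after ADD r0, r0, #4: r0=212+4=216
after SUB r1, r1, #1: r1=7-1=6
CMP r1, #6  (cmp 6,6)
BGT body: not taken
STR r2, [208] → M[208]=101
halt.
Total executed instructions: 34.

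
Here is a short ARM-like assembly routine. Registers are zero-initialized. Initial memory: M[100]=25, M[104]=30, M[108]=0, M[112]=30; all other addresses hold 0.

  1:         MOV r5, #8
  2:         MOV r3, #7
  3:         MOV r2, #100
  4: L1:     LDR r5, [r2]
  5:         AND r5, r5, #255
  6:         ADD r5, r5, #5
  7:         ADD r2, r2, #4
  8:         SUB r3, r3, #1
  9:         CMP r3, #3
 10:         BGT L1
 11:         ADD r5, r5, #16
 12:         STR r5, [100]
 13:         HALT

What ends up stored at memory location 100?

MOV r5, #8 → r5=8
MOV r3, #7 → r3=7
MOV r2, #100 → r2=100
LDR r5, [r2] → r5=M[100]=25
AND r5, r5, #255 → r5=25&255=25
ADD r5, r5, #5 → r5=25+5=30
ADD r2, r2, #4 → r2=100+4=104
SUB r3, r3, #1 → r3=7-1=6
CMP r3, #3  (cmp 6,3)
BGT L1: taken
LDR r5, [r2] → r5=M[104]=30
AND r5, r5, #255 → r5=30&255=30
ADD r5, r5, #5 → r5=30+5=35
ADD r2, r2, #4 → r2=104+4=108
SUB r3, r3, #1 → r3=6-1=5
CMP r3, #3  (cmp 5,3)
BGT L1: taken
LDR r5, [r2] → r5=M[108]=0
AND r5, r5, #255 → r5=0&255=0
ADD r5, r5, #5 → r5=0+5=5
ADD r2, r2, #4 → r2=108+4=112
SUB r3, r3, #1 → r3=5-1=4
CMP r3, #3  (cmp 4,3)
BGT L1: taken
LDR r5, [r2] → r5=M[112]=30
AND r5, r5, #255 → r5=30&255=30
ADD r5, r5, #5 → r5=30+5=35
ADD r2, r2, #4 → r2=112+4=116
SUB r3, r3, #1 → r3=4-1=3
CMP r3, #3  (cmp 3,3)
BGT L1: not taken
ADD r5, r5, #16 → r5=35+16=51
STR r5, [100] → M[100]=51
halt.

51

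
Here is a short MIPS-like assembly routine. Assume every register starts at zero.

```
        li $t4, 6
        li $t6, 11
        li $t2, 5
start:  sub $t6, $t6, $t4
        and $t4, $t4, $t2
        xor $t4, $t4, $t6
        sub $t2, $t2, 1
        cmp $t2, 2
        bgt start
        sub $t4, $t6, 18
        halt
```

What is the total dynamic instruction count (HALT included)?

23

li $t4, 6 → $t4=6
li $t6, 11 → $t6=11
li $t2, 5 → $t2=5
sub $t6, $t6, $t4 → $t6=11-6=5
and $t4, $t4, $t2 → $t4=6&5=4
xor $t4, $t4, $t6 → $t4=4^5=1
sub $t2, $t2, 1 → $t2=5-1=4
cmp $t2, 2  (cmp 4,2)
bgt start: taken
sub $t6, $t6, $t4 → $t6=5-1=4
and $t4, $t4, $t2 → $t4=1&4=0
xor $t4, $t4, $t6 → $t4=0^4=4
sub $t2, $t2, 1 → $t2=4-1=3
cmp $t2, 2  (cmp 3,2)
bgt start: taken
sub $t6, $t6, $t4 → $t6=4-4=0
and $t4, $t4, $t2 → $t4=4&3=0
xor $t4, $t4, $t6 → $t4=0^0=0
sub $t2, $t2, 1 → $t2=3-1=2
cmp $t2, 2  (cmp 2,2)
bgt start: not taken
sub $t4, $t6, 18 → $t4=0-18=-18
halt.
Total executed instructions: 23.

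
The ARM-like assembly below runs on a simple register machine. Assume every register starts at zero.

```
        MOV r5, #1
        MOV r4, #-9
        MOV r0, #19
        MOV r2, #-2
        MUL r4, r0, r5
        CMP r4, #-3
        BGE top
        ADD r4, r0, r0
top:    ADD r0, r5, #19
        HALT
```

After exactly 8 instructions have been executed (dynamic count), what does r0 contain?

after MOV r5, #1: r5=1
after MOV r4, #-9: r4=-9
after MOV r0, #19: r0=19
after MOV r2, #-2: r2=-2
after MUL r4, r0, r5: r4=19*1=19
CMP r4, #-3  (cmp 19,-3)
BGE top: taken
after ADD r0, r5, #19: r0=1+19=20
After step 8: r0 = 20.

20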